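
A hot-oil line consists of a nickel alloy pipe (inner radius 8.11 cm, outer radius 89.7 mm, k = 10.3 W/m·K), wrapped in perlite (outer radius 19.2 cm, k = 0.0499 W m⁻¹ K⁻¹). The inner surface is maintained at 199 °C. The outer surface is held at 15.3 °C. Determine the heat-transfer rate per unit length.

Q' = 75.6 W/m

Series thermal resistances, inner to outer:
  R'_nickel alloy = ln(0.0897/0.0811)/(2πk) = 0.1008/(2π·10.3) = 0.001557 m·K/W
  R'_perlite = ln(0.192/0.0897)/(2πk) = 0.7610/(2π·0.0499) = 2.427 m·K/W
ΣR = 0.001557 + 2.427 = 2.429 m·K/W
Q' = ΔT/ΣR = (199 °C − 15.3 °C)/2.429 = 75.6 W/m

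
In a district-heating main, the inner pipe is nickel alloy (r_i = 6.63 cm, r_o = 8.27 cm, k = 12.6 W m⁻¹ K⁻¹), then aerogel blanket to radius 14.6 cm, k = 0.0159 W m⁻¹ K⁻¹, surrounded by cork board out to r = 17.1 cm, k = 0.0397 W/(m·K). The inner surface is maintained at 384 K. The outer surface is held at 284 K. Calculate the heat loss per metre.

Q' = 15.8 W/m

Resistance network (inner→outer):
  R'_nickel alloy = ln(0.0827/0.0663)/(2πk) = 0.2210/(2π·12.6) = 0.002792 m·K/W
  R'_aerogel blanket = ln(0.146/0.0827)/(2πk) = 0.5684/(2π·0.0159) = 5.689 m·K/W
  R'_cork board = ln(0.171/0.146)/(2πk) = 0.1581/(2π·0.0397) = 0.6336 m·K/W
ΣR = 0.002792 + 5.689 + 0.6336 = 6.325 m·K/W
Q' = ΔT/ΣR = (384 K − 284 K)/6.325 = 15.8 W/m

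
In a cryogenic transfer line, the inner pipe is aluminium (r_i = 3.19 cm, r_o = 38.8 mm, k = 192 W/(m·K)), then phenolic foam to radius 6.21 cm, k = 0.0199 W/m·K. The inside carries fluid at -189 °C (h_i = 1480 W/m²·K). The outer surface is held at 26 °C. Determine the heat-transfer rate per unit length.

Treat each layer as a resistance in series:
  R'_conv,in = 1/(2πr h) = 1/(2π·0.0319·1480) = 0.003371 m·K/W
  R'_aluminium = ln(0.0388/0.0319)/(2πk) = 0.1958/(2π·192) = 1.623×10^-4 m·K/W
  R'_phenolic foam = ln(0.0621/0.0388)/(2πk) = 0.4703/(2π·0.0199) = 3.762 m·K/W
ΣR = 0.003371 + 1.623×10^-4 + 3.762 = 3.766 m·K/W
Q' = ΔT/ΣR = (-189 °C − 26 °C)/3.766 = -57.1 W/m
(Negative Q' ⇒ heat flows inward; heat gain = 57.1 W/m.)

Q' = 57.1 W/m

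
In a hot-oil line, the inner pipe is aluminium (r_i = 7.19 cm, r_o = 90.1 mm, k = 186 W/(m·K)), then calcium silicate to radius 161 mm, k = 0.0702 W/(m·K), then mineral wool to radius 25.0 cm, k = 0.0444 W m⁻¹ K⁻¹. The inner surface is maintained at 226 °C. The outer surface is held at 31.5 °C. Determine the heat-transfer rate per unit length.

Q' = 67.2 W/m

Series thermal resistances, inner to outer:
  R'_aluminium = ln(0.0901/0.0719)/(2πk) = 0.2256/(2π·186) = 1.931×10^-4 m·K/W
  R'_calcium silicate = ln(0.161/0.0901)/(2πk) = 0.5805/(2π·0.0702) = 1.316 m·K/W
  R'_mineral wool = ln(0.250/0.161)/(2πk) = 0.4401/(2π·0.0444) = 1.577 m·K/W
ΣR = 1.931×10^-4 + 1.316 + 1.577 = 2.893 m·K/W
Q' = ΔT/ΣR = (226 °C − 31.5 °C)/2.893 = 67.2 W/m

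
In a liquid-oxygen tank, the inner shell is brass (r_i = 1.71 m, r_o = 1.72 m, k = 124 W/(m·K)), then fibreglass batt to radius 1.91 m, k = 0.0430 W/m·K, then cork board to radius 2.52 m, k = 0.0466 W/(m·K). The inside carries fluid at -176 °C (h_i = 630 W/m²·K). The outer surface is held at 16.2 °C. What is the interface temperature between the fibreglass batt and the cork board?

T = -112 °C

Treat each layer as a resistance in series:
  R_conv,in = 1/(4πr²h) = 1/(4π·1.71²·630) = 4.320×10^-5 K/W
  R_brass = (1/1.71 − 1/1.72)/(4πk) = 0.003400/(4π·124) = 2.182×10^-6 K/W
  R_fibreglass batt = (1/1.72 − 1/1.91)/(4πk) = 0.05784/(4π·0.0430) = 0.1070 K/W
  R_cork board = (1/1.91 − 1/2.52)/(4πk) = 0.1267/(4π·0.0466) = 0.2164 K/W
ΣR = 4.320×10^-5 + 2.182×10^-6 + 0.1070 + 0.2164 = 0.3234 K/W
Q = ΔT/ΣR = (-176 °C − 16.2 °C)/0.3234 = -594.3 W
From the inner boundary to the fibreglass batt/cork board interface, ΣR_partial = 0.1070 K/W.
T_interface = T_in − Q·ΣR_partial = -176 °C − (-594.3)(0.1070) = -112 °C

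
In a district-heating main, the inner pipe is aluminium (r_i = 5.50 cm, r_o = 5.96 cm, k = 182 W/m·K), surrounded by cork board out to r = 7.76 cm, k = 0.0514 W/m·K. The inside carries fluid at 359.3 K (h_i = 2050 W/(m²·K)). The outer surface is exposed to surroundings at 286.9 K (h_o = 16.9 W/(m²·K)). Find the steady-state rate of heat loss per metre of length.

Q' = 77.0 W/m

Resistance network (inner→outer):
  R'_conv,in = 1/(2πr h) = 1/(2π·0.0550·2050) = 0.001412 m·K/W
  R'_aluminium = ln(0.0596/0.0550)/(2πk) = 0.08032/(2π·182) = 7.024×10^-5 m·K/W
  R'_cork board = ln(0.0776/0.0596)/(2πk) = 0.2639/(2π·0.0514) = 0.8172 m·K/W
  R'_conv,out = 1/(2πr h) = 1/(2π·0.0776·16.9) = 0.1214 m·K/W
ΣR = 0.001412 + 7.024×10^-5 + 0.8172 + 0.1214 = 0.9401 m·K/W
Q' = ΔT/ΣR = (359.3 K − 286.9 K)/0.9401 = 77.0 W/m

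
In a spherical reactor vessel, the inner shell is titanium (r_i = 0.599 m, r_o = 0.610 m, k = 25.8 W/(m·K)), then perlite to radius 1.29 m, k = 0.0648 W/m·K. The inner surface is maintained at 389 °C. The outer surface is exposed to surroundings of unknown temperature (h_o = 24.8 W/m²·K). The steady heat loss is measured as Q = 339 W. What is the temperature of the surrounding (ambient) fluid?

T_out = 28.6 °C

Series resistances:
  R_titanium = (1/0.599 − 1/0.610)/(4πk) = 0.03010/(4π·25.8) = 9.286×10^-5 K/W
  R_perlite = (1/0.610 − 1/1.29)/(4πk) = 0.8642/(4π·0.0648) = 1.061 K/W
  R_conv,out = 1/(4πr²h) = 1/(4π·1.29²·24.8) = 0.001928 K/W
ΣR = 1.063 K/W
ΔT = Q·ΣR = 339 × 1.063 = 360.4 K
Heat flows outward, so T_out = T_in − ΔT = 389 − 360.4 = 28.6 °C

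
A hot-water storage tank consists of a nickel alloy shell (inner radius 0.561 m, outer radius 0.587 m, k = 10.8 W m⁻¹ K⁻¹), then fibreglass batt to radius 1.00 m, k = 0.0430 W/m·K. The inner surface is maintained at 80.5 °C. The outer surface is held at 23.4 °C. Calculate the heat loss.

Treat each layer as a resistance in series:
  R_nickel alloy = (1/0.561 − 1/0.587)/(4πk) = 0.07895/(4π·10.8) = 5.818×10^-4 K/W
  R_fibreglass batt = (1/0.587 − 1/1.00)/(4πk) = 0.7036/(4π·0.0430) = 1.302 K/W
ΣR = 5.818×10^-4 + 1.302 = 1.303 K/W
Q = ΔT/ΣR = (80.5 °C − 23.4 °C)/1.303 = 43.8 W

Q = 43.8 W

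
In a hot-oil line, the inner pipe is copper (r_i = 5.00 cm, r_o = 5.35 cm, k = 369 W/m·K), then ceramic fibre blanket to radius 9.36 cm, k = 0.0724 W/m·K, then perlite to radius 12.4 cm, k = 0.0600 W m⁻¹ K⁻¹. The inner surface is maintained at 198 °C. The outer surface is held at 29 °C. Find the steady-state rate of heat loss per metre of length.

Series thermal resistances, inner to outer:
  R'_copper = ln(0.0535/0.0500)/(2πk) = 0.06766/(2π·369) = 2.918×10^-5 m·K/W
  R'_ceramic fibre blanket = ln(0.0936/0.0535)/(2πk) = 0.5593/(2π·0.0724) = 1.230 m·K/W
  R'_perlite = ln(0.124/0.0936)/(2πk) = 0.2813/(2π·0.0600) = 0.7460 m·K/W
ΣR = 2.918×10^-5 + 1.230 + 0.7460 = 1.976 m·K/W
Q' = ΔT/ΣR = (198 °C − 29 °C)/1.976 = 85.5 W/m

Q' = 85.5 W/m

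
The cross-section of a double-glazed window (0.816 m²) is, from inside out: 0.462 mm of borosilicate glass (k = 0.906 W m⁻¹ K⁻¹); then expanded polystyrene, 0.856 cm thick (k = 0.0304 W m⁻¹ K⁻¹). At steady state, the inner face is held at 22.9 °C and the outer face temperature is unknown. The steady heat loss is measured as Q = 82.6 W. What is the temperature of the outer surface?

T_out = -5.65 °C

Sum the resistances:
  R_borosilicate glass = L/(kA) = 4.62×10^-4/(0.906·0.816) = 6.249×10^-4 K/W
  R_expanded polystyrene = L/(kA) = 0.00856/(0.0304·0.816) = 0.3451 K/W
ΣR = 0.3457 K/W
ΔT = Q·ΣR = 82.6 × 0.3457 = 28.55 K
Heat flows outward, so T_out = T_in − ΔT = 22.9 − 28.55 = -5.65 °C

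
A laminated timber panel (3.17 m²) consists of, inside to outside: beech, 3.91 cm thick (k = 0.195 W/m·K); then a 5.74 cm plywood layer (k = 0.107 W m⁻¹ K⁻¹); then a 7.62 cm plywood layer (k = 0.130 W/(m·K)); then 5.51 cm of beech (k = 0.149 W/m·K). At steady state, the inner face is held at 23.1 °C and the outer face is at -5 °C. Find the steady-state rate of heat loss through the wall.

Q = 52.6 W

Resistance network (inner→outer):
  R_beech = L/(kA) = 0.0391/(0.195·3.17) = 0.06325 K/W
  R_plywood = L/(kA) = 0.0574/(0.107·3.17) = 0.1692 K/W
  R_plywood = L/(kA) = 0.0762/(0.130·3.17) = 0.1849 K/W
  R_beech = L/(kA) = 0.0551/(0.149·3.17) = 0.1167 K/W
ΣR = 0.06325 + 0.1692 + 0.1849 + 0.1167 = 0.5341 K/W
Q = ΔT/ΣR = (23.1 °C − -5 °C)/0.5341 = 52.6 W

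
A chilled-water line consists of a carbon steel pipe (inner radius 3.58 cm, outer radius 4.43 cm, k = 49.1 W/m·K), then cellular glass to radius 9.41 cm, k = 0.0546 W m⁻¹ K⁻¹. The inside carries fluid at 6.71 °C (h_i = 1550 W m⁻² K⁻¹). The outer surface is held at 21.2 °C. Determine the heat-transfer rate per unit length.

Resistance network (inner→outer):
  R'_conv,in = 1/(2πr h) = 1/(2π·0.0358·1550) = 0.002868 m·K/W
  R'_carbon steel = ln(0.0443/0.0358)/(2πk) = 0.2130/(2π·49.1) = 6.905×10^-4 m·K/W
  R'_cellular glass = ln(0.0941/0.0443)/(2πk) = 0.7534/(2π·0.0546) = 2.196 m·K/W
ΣR = 0.002868 + 6.905×10^-4 + 2.196 = 2.200 m·K/W
Q' = ΔT/ΣR = (6.71 °C − 21.2 °C)/2.200 = -6.59 W/m
(Negative Q' ⇒ heat flows inward; heat gain = 6.59 W/m.)

Q' = 6.59 W/m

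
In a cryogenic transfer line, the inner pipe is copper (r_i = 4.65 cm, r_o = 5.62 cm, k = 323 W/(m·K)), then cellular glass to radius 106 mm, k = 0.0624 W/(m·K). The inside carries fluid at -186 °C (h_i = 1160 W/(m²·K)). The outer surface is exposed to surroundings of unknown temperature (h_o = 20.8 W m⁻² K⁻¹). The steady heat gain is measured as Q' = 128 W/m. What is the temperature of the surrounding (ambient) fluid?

T_out = 30.8 °C

Sum the resistances:
  R'_conv,in = 1/(2πr h) = 1/(2π·0.0465·1160) = 0.002951 m·K/W
  R'_copper = ln(0.0562/0.0465)/(2πk) = 0.1895/(2π·323) = 9.336×10^-5 m·K/W
  R'_cellular glass = ln(0.106/0.0562)/(2πk) = 0.6345/(2π·0.0624) = 1.618 m·K/W
  R'_conv,out = 1/(2πr h) = 1/(2π·0.106·20.8) = 0.07219 m·K/W
ΣR = 1.694 m·K/W
ΔT = Q'·ΣR = 128 × 1.694 = 216.8 K
Heat flows inward, so T_out = T_in + ΔT = -186 + 216.8 = 30.8 °C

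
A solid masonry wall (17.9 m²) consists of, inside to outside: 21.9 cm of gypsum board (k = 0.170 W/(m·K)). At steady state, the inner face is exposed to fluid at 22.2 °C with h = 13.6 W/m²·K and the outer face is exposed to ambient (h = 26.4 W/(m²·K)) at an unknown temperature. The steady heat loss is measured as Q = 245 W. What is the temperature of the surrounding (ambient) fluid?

Sum the resistances:
  R_conv,in = 1/(hA) = 1/(13.6·17.9) = 0.004108 K/W
  R_gypsum board = L/(kA) = 0.219/(0.170·17.9) = 0.07197 K/W
  R_conv,out = 1/(hA) = 1/(26.4·17.9) = 0.002116 K/W
ΣR = 0.07819 K/W
ΔT = Q·ΣR = 245 × 0.07819 = 19.16 K
Heat flows outward, so T_out = T_in − ΔT = 22.2 − 19.16 = 3.04 °C

T_out = 3.04 °C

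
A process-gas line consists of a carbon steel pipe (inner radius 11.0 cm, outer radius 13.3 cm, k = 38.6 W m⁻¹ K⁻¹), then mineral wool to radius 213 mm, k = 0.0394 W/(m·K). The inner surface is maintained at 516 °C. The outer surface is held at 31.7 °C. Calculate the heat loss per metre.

Q' = 254 W/m

Treat each layer as a resistance in series:
  R'_carbon steel = ln(0.133/0.110)/(2πk) = 0.1899/(2π·38.6) = 7.829×10^-4 m·K/W
  R'_mineral wool = ln(0.213/0.133)/(2πk) = 0.4709/(2π·0.0394) = 1.902 m·K/W
ΣR = 7.829×10^-4 + 1.902 = 1.903 m·K/W
Q' = ΔT/ΣR = (516 °C − 31.7 °C)/1.903 = 254 W/m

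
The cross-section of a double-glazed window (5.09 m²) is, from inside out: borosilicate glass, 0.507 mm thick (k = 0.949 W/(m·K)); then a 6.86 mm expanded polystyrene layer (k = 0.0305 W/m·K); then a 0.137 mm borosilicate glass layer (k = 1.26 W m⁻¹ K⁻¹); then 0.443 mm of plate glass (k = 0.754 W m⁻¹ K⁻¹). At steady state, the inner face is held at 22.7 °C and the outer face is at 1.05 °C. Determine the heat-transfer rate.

Q = 487 W

Resistance network (inner→outer):
  R_borosilicate glass = L/(kA) = 5.07×10^-4/(0.949·5.09) = 1.050×10^-4 K/W
  R_expanded polystyrene = L/(kA) = 0.00686/(0.0305·5.09) = 0.04419 K/W
  R_borosilicate glass = L/(kA) = 1.37×10^-4/(1.26·5.09) = 2.136×10^-5 K/W
  R_plate glass = L/(kA) = 4.43×10^-4/(0.754·5.09) = 1.154×10^-4 K/W
ΣR = 1.050×10^-4 + 0.04419 + 2.136×10^-5 + 1.154×10^-4 = 0.04443 K/W
Q = ΔT/ΣR = (22.7 °C − 1.05 °C)/0.04443 = 487 W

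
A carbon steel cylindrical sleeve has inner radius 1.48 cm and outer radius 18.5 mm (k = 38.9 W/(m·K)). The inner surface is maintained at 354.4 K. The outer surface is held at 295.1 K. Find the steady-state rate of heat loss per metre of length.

Q' = 2πk·ΔT/ln(r₂/r₁) = 2π × 38.9 × 59.3 / ln(0.0185/0.0148) = 65000 W/m

Q' = 65000 W/m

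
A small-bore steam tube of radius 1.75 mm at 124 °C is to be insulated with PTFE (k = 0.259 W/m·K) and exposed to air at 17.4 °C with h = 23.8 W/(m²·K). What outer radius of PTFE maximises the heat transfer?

For a cylinder, r_cr = k_ins/h = 0.259/23.8 = 0.0109 m = 1.09 cm

r_cr = 1.09 cm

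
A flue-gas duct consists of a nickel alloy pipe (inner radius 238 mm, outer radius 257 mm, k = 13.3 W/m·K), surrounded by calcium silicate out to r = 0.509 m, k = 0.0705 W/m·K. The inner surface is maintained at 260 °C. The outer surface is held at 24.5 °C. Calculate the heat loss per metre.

Q' = 153 W/m

Treat each layer as a resistance in series:
  R'_nickel alloy = ln(0.257/0.238)/(2πk) = 0.07681/(2π·13.3) = 9.191×10^-4 m·K/W
  R'_calcium silicate = ln(0.509/0.257)/(2πk) = 0.6834/(2π·0.0705) = 1.543 m·K/W
ΣR = 9.191×10^-4 + 1.543 = 1.544 m·K/W
Q' = ΔT/ΣR = (260 °C − 24.5 °C)/1.544 = 153 W/m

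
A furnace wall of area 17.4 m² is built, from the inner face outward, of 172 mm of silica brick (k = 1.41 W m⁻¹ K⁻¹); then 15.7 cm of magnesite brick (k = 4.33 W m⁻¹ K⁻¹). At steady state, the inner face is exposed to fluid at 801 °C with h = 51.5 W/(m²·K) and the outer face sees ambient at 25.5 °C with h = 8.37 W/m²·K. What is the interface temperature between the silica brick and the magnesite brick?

Series thermal resistances, inner to outer:
  R_conv,in = 1/(hA) = 1/(51.5·17.4) = 0.001116 K/W
  R_silica brick = L/(kA) = 0.172/(1.41·17.4) = 0.007011 K/W
  R_magnesite brick = L/(kA) = 0.157/(4.33·17.4) = 0.002084 K/W
  R_conv,out = 1/(hA) = 1/(8.37·17.4) = 0.006866 K/W
ΣR = 0.001116 + 0.007011 + 0.002084 + 0.006866 = 0.01708 K/W
Q = ΔT/ΣR = (801 °C − 25.5 °C)/0.01708 = 45400 W
From the inner boundary to the silica brick/magnesite brick interface, ΣR_partial = 0.008127 K/W.
T_interface = T_in − Q·ΣR_partial = 801 °C − (45400)(0.008127) = 432 °C

T = 432 °C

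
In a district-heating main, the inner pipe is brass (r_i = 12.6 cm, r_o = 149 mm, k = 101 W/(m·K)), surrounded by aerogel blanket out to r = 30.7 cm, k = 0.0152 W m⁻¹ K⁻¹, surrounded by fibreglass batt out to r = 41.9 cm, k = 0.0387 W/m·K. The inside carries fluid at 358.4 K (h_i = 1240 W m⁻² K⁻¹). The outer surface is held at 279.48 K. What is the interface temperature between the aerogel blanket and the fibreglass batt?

T = 290.9 K

Treat each layer as a resistance in series:
  R'_conv,in = 1/(2πr h) = 1/(2π·0.126·1240) = 0.001019 m·K/W
  R'_brass = ln(0.149/0.126)/(2πk) = 0.1677/(2π·101) = 2.642×10^-4 m·K/W
  R'_aerogel blanket = ln(0.307/0.149)/(2πk) = 0.7229/(2π·0.0152) = 7.569 m·K/W
  R'_fibreglass batt = ln(0.419/0.307)/(2πk) = 0.3110/(2π·0.0387) = 1.279 m·K/W
ΣR = 0.001019 + 2.642×10^-4 + 7.569 + 1.279 = 8.849 m·K/W
Q' = ΔT/ΣR = (358.4 K − 279.48 K)/8.849 = 8.919 W/m
From the inner boundary to the aerogel blanket/fibreglass batt interface, ΣR_partial = 7.570 m·K/W.
T_interface = T_in − Q'·ΣR_partial = 358.4 K − (8.919)(7.570) = 290.9 K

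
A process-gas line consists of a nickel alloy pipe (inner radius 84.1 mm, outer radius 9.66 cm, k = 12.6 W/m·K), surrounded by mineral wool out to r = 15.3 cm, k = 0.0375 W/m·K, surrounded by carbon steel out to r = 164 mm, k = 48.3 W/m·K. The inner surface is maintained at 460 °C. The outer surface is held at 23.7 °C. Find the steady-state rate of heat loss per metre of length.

Resistance network (inner→outer):
  R'_nickel alloy = ln(0.0966/0.0841)/(2πk) = 0.1386/(2π·12.6) = 0.001750 m·K/W
  R'_mineral wool = ln(0.153/0.0966)/(2πk) = 0.4599/(2π·0.0375) = 1.952 m·K/W
  R'_carbon steel = ln(0.164/0.153)/(2πk) = 0.06943/(2π·48.3) = 2.288×10^-4 m·K/W
ΣR = 0.001750 + 1.952 + 2.288×10^-4 = 1.954 m·K/W
Q' = ΔT/ΣR = (460 °C − 23.7 °C)/1.954 = 223 W/m

Q' = 223 W/m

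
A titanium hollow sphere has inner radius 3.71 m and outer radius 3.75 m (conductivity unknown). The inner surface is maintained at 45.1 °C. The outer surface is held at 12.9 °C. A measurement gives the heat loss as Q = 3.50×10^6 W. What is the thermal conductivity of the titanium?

ΣR = ΔT/Q = |45.1 − 12.9|/3.50×10^6 = 9.200×10^-6 K/W
(1/r₁−1/r₂)/(4πk) = 9.200×10^-6 ⇒ k = 0.002875/(4π·9.200×10^-6) = 24.9 W/m·K

k = 24.9 W/m·K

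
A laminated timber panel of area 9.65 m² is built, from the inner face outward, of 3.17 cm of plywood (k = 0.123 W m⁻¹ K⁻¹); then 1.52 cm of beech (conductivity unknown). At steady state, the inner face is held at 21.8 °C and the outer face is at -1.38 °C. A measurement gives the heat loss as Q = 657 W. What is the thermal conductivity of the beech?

k = 0.184 W/m·K

ΣR = ΔT/Q = |21.8 − -1.38|/657 = 0.03528 K/W
Known resistances:
  R_plywood = L/(kA) = 0.0317/(0.123·9.65) = 0.02671 K/W
R_beech = ΣR − ΣR_known = 0.03528 − 0.02671 = 0.008570 K/W
L/(kA) = 0.008570 ⇒ k = 0.0152/(0.008570·9.65) = 0.184 W/m·K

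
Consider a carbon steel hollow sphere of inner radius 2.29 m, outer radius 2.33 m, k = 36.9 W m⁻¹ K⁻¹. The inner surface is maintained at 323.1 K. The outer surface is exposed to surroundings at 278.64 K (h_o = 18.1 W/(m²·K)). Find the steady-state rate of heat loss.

Q = 53.8 kW

Treat each layer as a resistance in series:
  R_carbon steel = (1/2.29 − 1/2.33)/(4πk) = 0.007497/(4π·36.9) = 1.617×10^-5 K/W
  R_conv,out = 1/(4πr²h) = 1/(4π·2.33²·18.1) = 8.098×10^-4 K/W
ΣR = 1.617×10^-5 + 8.098×10^-4 = 8.260×10^-4 K/W
Q = ΔT/ΣR = (323.1 K − 278.64 K)/8.260×10^-4 = 53800 W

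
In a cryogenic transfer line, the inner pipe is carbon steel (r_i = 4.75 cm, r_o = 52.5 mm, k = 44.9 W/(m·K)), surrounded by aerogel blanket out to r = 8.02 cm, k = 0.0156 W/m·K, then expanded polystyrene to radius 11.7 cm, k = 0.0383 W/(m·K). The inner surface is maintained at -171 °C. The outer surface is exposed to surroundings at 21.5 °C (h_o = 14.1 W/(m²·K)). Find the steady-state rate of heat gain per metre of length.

Series thermal resistances, inner to outer:
  R'_carbon steel = ln(0.0525/0.0475)/(2πk) = 0.1001/(2π·44.9) = 3.548×10^-4 m·K/W
  R'_aerogel blanket = ln(0.0802/0.0525)/(2πk) = 0.4237/(2π·0.0156) = 4.323 m·K/W
  R'_expanded polystyrene = ln(0.117/0.0802)/(2πk) = 0.3777/(2π·0.0383) = 1.569 m·K/W
  R'_conv,out = 1/(2πr h) = 1/(2π·0.117·14.1) = 0.09648 m·K/W
ΣR = 3.548×10^-4 + 4.323 + 1.569 + 0.09648 = 5.989 m·K/W
Q' = ΔT/ΣR = (-171 °C − 21.5 °C)/5.989 = -32.1 W/m
(Negative Q' ⇒ heat flows inward; heat gain = 32.1 W/m.)

Q' = 32.1 W/m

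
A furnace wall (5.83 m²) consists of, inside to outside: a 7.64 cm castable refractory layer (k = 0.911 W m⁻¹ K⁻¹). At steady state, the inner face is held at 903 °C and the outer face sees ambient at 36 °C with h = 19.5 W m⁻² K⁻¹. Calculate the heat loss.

Resistance network (inner→outer):
  R_castable refractory = L/(kA) = 0.0764/(0.911·5.83) = 0.01438 K/W
  R_conv,out = 1/(hA) = 1/(19.5·5.83) = 0.008796 K/W
ΣR = 0.01438 + 0.008796 = 0.02318 K/W
Q = ΔT/ΣR = (903 °C − 36 °C)/0.02318 = 37400 W

Q = 37400 W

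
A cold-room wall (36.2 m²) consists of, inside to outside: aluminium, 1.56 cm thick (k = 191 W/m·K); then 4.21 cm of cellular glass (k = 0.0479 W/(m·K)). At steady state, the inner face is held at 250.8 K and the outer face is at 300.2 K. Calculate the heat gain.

Q = 2.03 kW

Treat each layer as a resistance in series:
  R_aluminium = L/(kA) = 0.0156/(191·36.2) = 2.256×10^-6 K/W
  R_cellular glass = L/(kA) = 0.0421/(0.0479·36.2) = 0.02428 K/W
ΣR = 2.256×10^-6 + 0.02428 = 0.02428 K/W
Q = ΔT/ΣR = (250.8 K − 300.2 K)/0.02428 = -2030 W
(Negative Q ⇒ heat flows inward; heat gain = 2030 W.)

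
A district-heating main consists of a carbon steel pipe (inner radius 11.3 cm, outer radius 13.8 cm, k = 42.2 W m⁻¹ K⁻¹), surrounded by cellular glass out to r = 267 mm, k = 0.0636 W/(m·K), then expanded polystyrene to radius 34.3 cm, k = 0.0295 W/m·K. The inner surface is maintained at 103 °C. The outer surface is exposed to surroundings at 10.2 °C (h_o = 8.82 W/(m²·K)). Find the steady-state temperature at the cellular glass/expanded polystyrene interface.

Resistance network (inner→outer):
  R'_carbon steel = ln(0.138/0.113)/(2πk) = 0.1999/(2π·42.2) = 7.538×10^-4 m·K/W
  R'_cellular glass = ln(0.267/0.138)/(2πk) = 0.6600/(2π·0.0636) = 1.652 m·K/W
  R'_expanded polystyrene = ln(0.343/0.267)/(2πk) = 0.2505/(2π·0.0295) = 1.351 m·K/W
  R'_conv,out = 1/(2πr h) = 1/(2π·0.343·8.82) = 0.05261 m·K/W
ΣR = 7.538×10^-4 + 1.652 + 1.351 + 0.05261 = 3.056 m·K/W
Q' = ΔT/ΣR = (103 °C − 10.2 °C)/3.056 = 30.37 W/m
From the inner boundary to the cellular glass/expanded polystyrene interface, ΣR_partial = 1.653 m·K/W.
T_interface = T_in − Q'·ΣR_partial = 103 °C − (30.37)(1.653) = 52.8 °C

T = 52.8 °C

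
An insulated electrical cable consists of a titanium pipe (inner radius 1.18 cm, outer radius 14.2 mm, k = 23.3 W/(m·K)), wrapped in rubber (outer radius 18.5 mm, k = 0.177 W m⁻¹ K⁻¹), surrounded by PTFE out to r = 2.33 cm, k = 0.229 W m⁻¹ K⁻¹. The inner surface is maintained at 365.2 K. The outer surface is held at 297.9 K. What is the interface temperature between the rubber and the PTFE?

T = 324.9 K

Series thermal resistances, inner to outer:
  R'_titanium = ln(0.0142/0.0118)/(2πk) = 0.1851/(2π·23.3) = 0.001265 m·K/W
  R'_rubber = ln(0.0185/0.0142)/(2πk) = 0.2645/(2π·0.177) = 0.2379 m·K/W
  R'_PTFE = ln(0.0233/0.0185)/(2πk) = 0.2307/(2π·0.229) = 0.1603 m·K/W
ΣR = 0.001265 + 0.2379 + 0.1603 = 0.3995 m·K/W
Q' = ΔT/ΣR = (365.2 K − 297.9 K)/0.3995 = 168.5 W/m
From the inner boundary to the rubber/PTFE interface, ΣR_partial = 0.2392 m·K/W.
T_interface = T_in − Q'·ΣR_partial = 365.2 K − (168.5)(0.2392) = 324.9 K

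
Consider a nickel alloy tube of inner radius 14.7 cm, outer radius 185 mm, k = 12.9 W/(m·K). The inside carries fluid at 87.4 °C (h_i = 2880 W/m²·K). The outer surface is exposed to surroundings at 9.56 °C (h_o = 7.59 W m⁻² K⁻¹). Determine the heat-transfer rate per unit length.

Q' = 668 W/m

Treat each layer as a resistance in series:
  R'_conv,in = 1/(2πr h) = 1/(2π·0.147·2880) = 3.759×10^-4 m·K/W
  R'_nickel alloy = ln(0.185/0.147)/(2πk) = 0.2299/(2π·12.9) = 0.002837 m·K/W
  R'_conv,out = 1/(2πr h) = 1/(2π·0.185·7.59) = 0.1133 m·K/W
ΣR = 3.759×10^-4 + 0.002837 + 0.1133 = 0.1165 m·K/W
Q' = ΔT/ΣR = (87.4 °C − 9.56 °C)/0.1165 = 668 W/m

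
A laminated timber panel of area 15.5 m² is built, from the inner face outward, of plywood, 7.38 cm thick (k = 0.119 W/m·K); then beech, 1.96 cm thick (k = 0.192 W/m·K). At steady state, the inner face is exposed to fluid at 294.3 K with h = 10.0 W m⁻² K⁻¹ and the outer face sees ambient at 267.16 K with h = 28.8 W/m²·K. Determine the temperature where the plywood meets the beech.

Series thermal resistances, inner to outer:
  R_conv,in = 1/(hA) = 1/(10.0·15.5) = 0.006452 K/W
  R_plywood = L/(kA) = 0.0738/(0.119·15.5) = 0.04001 K/W
  R_beech = L/(kA) = 0.0196/(0.192·15.5) = 0.006586 K/W
  R_conv,out = 1/(hA) = 1/(28.8·15.5) = 0.002240 K/W
ΣR = 0.006452 + 0.04001 + 0.006586 + 0.002240 = 0.05529 K/W
Q = ΔT/ΣR = (294.3 K − 267.16 K)/0.05529 = 490.9 W
From the inner boundary to the plywood/beech interface, ΣR_partial = 0.04646 K/W.
T_interface = T_in − Q·ΣR_partial = 294.3 K − (490.9)(0.04646) = 271.49 K

T = 271.49 K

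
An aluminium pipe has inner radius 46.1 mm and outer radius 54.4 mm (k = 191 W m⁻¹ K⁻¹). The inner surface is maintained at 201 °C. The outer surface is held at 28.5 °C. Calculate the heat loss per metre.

Q' = 2πk·ΔT/ln(r₂/r₁) = 2π × 191 × 172.5 / ln(0.0544/0.0461) = 1.25×10^6 W/m

Q' = 1.25×10^6 W/m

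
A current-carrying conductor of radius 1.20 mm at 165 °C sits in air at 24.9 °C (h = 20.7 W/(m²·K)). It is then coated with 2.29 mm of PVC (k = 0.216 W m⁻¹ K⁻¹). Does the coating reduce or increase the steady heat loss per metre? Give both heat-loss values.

Critical radius for a cylinder: r_cr = k/h = 0.0104 m = 1.04 cm.
Outer radius after coating: r₂ = 0.00120 + 0.00229 = 0.00349 m.
Since r₁ < r_cr and r₂ ≤ r_cr, the coating moves toward the maximum at r_cr — heat loss rises.
Bare: R = 1/(2πr₁h) = 6.407 m·K/W; Q = 140.1/6.407 = 21.9 W/m.
Coated: R = R_cond + R_conv = 2.990 m·K/W; Q = 140.1/2.990 = 46.9 W/m.

increases: 21.9 → 46.9 W/m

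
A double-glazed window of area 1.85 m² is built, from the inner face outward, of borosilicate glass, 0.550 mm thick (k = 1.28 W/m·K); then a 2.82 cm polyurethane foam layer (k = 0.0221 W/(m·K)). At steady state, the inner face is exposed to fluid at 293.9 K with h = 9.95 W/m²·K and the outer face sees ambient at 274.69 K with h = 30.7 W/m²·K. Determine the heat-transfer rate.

Series thermal resistances, inner to outer:
  R_conv,in = 1/(hA) = 1/(9.95·1.85) = 0.05433 K/W
  R_borosilicate glass = L/(kA) = 5.50×10^-4/(1.28·1.85) = 2.323×10^-4 K/W
  R_polyurethane foam = L/(kA) = 0.0282/(0.0221·1.85) = 0.6897 K/W
  R_conv,out = 1/(hA) = 1/(30.7·1.85) = 0.01761 K/W
ΣR = 0.05433 + 2.323×10^-4 + 0.6897 + 0.01761 = 0.7619 K/W
Q = ΔT/ΣR = (293.9 K − 274.69 K)/0.7619 = 25.2 W

Q = 25.2 W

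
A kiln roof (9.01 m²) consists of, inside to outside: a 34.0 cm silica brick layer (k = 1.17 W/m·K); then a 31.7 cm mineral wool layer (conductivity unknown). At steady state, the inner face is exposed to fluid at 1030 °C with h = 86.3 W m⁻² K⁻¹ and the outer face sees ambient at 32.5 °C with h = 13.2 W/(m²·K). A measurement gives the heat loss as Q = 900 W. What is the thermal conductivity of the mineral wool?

ΣR = ΔT/Q = |1030 − 32.5|/900 = 1.108 K/W
Known resistances:
  R_conv,in = 1/(hA) = 1/(86.3·9.01) = 0.001286 K/W
  R_silica brick = L/(kA) = 0.340/(1.17·9.01) = 0.03225 K/W
  R_conv,out = 1/(hA) = 1/(13.2·9.01) = 0.008408 K/W
R_mineral wool = ΣR − ΣR_known = 1.108 − 0.04194 = 1.066 K/W
L/(kA) = 1.066 ⇒ k = 0.317/(1.066·9.01) = 0.0330 W/m·K

k = 0.0330 W/m·K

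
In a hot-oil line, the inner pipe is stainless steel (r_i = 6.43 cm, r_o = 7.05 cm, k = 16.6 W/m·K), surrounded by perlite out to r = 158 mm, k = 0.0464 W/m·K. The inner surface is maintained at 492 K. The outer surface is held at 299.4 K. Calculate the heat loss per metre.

Q' = 69.6 W/m

Resistance network (inner→outer):
  R'_stainless steel = ln(0.0705/0.0643)/(2πk) = 0.09205/(2π·16.6) = 8.826×10^-4 m·K/W
  R'_perlite = ln(0.158/0.0705)/(2πk) = 0.8070/(2π·0.0464) = 2.768 m·K/W
ΣR = 8.826×10^-4 + 2.768 = 2.769 m·K/W
Q' = ΔT/ΣR = (492 K − 299.4 K)/2.769 = 69.6 W/m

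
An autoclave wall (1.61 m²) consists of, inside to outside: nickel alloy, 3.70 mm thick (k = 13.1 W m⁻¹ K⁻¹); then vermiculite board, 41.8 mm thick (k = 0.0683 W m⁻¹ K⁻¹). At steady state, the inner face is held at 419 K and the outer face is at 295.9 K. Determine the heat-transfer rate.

Q = 324 W

Treat each layer as a resistance in series:
  R_nickel alloy = L/(kA) = 0.00370/(13.1·1.61) = 1.754×10^-4 K/W
  R_vermiculite board = L/(kA) = 0.0418/(0.0683·1.61) = 0.3801 K/W
ΣR = 1.754×10^-4 + 0.3801 = 0.3803 K/W
Q = ΔT/ΣR = (419 K − 295.9 K)/0.3803 = 324 W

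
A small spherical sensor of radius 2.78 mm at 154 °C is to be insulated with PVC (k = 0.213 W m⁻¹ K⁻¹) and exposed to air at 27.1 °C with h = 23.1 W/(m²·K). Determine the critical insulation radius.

r_cr = 1.84 cm

For a sphere, r_cr = 2k_ins/h = 2·0.213/23.1 = 0.0184 m = 1.84 cm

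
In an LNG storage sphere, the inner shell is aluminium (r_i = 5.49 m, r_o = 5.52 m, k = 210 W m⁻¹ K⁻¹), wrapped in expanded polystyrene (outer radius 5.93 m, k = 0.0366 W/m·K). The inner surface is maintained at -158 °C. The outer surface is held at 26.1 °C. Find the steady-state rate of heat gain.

Resistance network (inner→outer):
  R_aluminium = (1/5.49 − 1/5.52)/(4πk) = 9.899×10^-4/(4π·210) = 3.751×10^-7 K/W
  R_expanded polystyrene = (1/5.52 − 1/5.93)/(4πk) = 0.01253/(4π·0.0366) = 0.02723 K/W
ΣR = 3.751×10^-7 + 0.02723 = 0.02723 K/W
Q = ΔT/ΣR = (-158 °C − 26.1 °C)/0.02723 = -6760 W
(Negative Q ⇒ heat flows inward; heat gain = 6760 W.)

Q = 6.76 kW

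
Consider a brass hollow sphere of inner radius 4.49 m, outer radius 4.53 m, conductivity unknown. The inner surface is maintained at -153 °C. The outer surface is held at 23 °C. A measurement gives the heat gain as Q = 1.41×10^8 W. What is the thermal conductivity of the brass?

ΣR = ΔT/Q = |-153 − 23|/1.41×10^8 = 1.248×10^-6 K/W
(1/r₁−1/r₂)/(4πk) = 1.248×10^-6 ⇒ k = 0.001967/(4π·1.248×10^-6) = 125 W/m·K

k = 125 W/m·K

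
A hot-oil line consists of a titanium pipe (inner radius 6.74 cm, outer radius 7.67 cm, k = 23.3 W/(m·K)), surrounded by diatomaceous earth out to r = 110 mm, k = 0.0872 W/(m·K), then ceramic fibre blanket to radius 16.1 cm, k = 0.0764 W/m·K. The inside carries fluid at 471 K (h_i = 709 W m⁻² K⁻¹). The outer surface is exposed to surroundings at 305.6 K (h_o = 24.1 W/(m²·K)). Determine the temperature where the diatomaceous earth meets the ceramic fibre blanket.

T = 398 K

Treat each layer as a resistance in series:
  R'_conv,in = 1/(2πr h) = 1/(2π·0.0674·709) = 0.003331 m·K/W
  R'_titanium = ln(0.0767/0.0674)/(2πk) = 0.1293/(2π·23.3) = 8.829×10^-4 m·K/W
  R'_diatomaceous earth = ln(0.110/0.0767)/(2πk) = 0.3606/(2π·0.0872) = 0.6581 m·K/W
  R'_ceramic fibre blanket = ln(0.161/0.110)/(2πk) = 0.3809/(2π·0.0764) = 0.7935 m·K/W
  R'_conv,out = 1/(2πr h) = 1/(2π·0.161·24.1) = 0.04102 m·K/W
ΣR = 0.003331 + 8.829×10^-4 + 0.6581 + 0.7935 + 0.04102 = 1.497 m·K/W
Q' = ΔT/ΣR = (471 K − 305.6 K)/1.497 = 110.5 W/m
From the inner boundary to the diatomaceous earth/ceramic fibre blanket interface, ΣR_partial = 0.6623 m·K/W.
T_interface = T_in − Q'·ΣR_partial = 471 K − (110.5)(0.6623) = 398 K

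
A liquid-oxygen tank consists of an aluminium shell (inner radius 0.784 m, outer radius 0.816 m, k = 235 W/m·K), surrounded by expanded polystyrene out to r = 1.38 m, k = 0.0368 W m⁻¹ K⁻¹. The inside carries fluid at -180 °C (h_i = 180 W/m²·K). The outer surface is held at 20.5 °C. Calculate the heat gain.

Resistance network (inner→outer):
  R_conv,in = 1/(4πr²h) = 1/(4π·0.784²·180) = 7.193×10^-4 K/W
  R_aluminium = (1/0.784 − 1/0.816)/(4πk) = 0.05002/(4π·235) = 1.694×10^-5 K/W
  R_expanded polystyrene = (1/0.816 − 1/1.38)/(4πk) = 0.5009/(4π·0.0368) = 1.083 K/W
ΣR = 7.193×10^-4 + 1.694×10^-5 + 1.083 = 1.084 K/W
Q = ΔT/ΣR = (-180 °C − 20.5 °C)/1.084 = -185 W
(Negative Q ⇒ heat flows inward; heat gain = 185 W.)

Q = 185 W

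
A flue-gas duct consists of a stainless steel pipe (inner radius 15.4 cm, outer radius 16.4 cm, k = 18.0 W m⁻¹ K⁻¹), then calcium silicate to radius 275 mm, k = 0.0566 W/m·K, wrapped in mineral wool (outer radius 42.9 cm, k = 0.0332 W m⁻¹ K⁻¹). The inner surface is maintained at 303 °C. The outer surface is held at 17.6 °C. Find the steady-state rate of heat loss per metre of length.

Q' = 79.6 W/m

Resistance network (inner→outer):
  R'_stainless steel = ln(0.164/0.154)/(2πk) = 0.06291/(2π·18.0) = 5.563×10^-4 m·K/W
  R'_calcium silicate = ln(0.275/0.164)/(2πk) = 0.5169/(2π·0.0566) = 1.453 m·K/W
  R'_mineral wool = ln(0.429/0.275)/(2πk) = 0.4447/(2π·0.0332) = 2.132 m·K/W
ΣR = 5.563×10^-4 + 1.453 + 2.132 = 3.586 m·K/W
Q' = ΔT/ΣR = (303 °C − 17.6 °C)/3.586 = 79.6 W/m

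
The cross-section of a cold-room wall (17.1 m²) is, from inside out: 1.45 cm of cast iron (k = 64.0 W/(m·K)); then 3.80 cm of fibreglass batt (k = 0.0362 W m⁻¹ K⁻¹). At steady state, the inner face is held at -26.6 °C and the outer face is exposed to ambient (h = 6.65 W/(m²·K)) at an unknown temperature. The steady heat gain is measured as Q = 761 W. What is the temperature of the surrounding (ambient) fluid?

T_out = 26.8 °C

Sum the resistances:
  R_cast iron = L/(kA) = 0.0145/(64.0·17.1) = 1.325×10^-5 K/W
  R_fibreglass batt = L/(kA) = 0.0380/(0.0362·17.1) = 0.06139 K/W
  R_conv,out = 1/(hA) = 1/(6.65·17.1) = 0.008794 K/W
ΣR = 0.07019 K/W
ΔT = Q·ΣR = 761 × 0.07019 = 53.41 K
Heat flows inward, so T_out = T_in + ΔT = -26.6 + 53.41 = 26.8 °C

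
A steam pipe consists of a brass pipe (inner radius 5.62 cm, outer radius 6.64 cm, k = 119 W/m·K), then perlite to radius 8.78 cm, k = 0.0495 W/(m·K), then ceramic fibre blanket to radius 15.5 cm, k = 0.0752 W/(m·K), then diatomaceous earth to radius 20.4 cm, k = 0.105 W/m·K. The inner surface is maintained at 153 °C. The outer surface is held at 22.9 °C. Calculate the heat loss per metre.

Treat each layer as a resistance in series:
  R'_brass = ln(0.0664/0.0562)/(2πk) = 0.1668/(2π·119) = 2.231×10^-4 m·K/W
  R'_perlite = ln(0.0878/0.0664)/(2πk) = 0.2794/(2π·0.0495) = 0.8982 m·K/W
  R'_ceramic fibre blanket = ln(0.155/0.0878)/(2πk) = 0.5684/(2π·0.0752) = 1.203 m·K/W
  R'_diatomaceous earth = ln(0.204/0.155)/(2πk) = 0.2747/(2π·0.105) = 0.4164 m·K/W
ΣR = 2.231×10^-4 + 0.8982 + 1.203 + 0.4164 = 2.518 m·K/W
Q' = ΔT/ΣR = (153 °C − 22.9 °C)/2.518 = 51.7 W/m

Q' = 51.7 W/m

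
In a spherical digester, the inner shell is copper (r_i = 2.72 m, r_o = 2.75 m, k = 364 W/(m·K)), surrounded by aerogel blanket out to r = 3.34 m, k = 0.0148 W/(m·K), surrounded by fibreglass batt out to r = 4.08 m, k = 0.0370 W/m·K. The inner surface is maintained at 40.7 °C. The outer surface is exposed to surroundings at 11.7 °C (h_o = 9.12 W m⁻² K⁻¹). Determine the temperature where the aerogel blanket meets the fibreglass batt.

Series thermal resistances, inner to outer:
  R_copper = (1/2.72 − 1/2.75)/(4πk) = 0.004011/(4π·364) = 8.768×10^-7 K/W
  R_aerogel blanket = (1/2.75 − 1/3.34)/(4πk) = 0.06424/(4π·0.0148) = 0.3454 K/W
  R_fibreglass batt = (1/3.34 − 1/4.08)/(4πk) = 0.05430/(4π·0.0370) = 0.1168 K/W
  R_conv,out = 1/(4πr²h) = 1/(4π·4.08²·9.12) = 5.242×10^-4 K/W
ΣR = 8.768×10^-7 + 0.3454 + 0.1168 + 5.242×10^-4 = 0.4627 K/W
Q = ΔT/ΣR = (40.7 °C − 11.7 °C)/0.4627 = 62.68 W
From the inner boundary to the aerogel blanket/fibreglass batt interface, ΣR_partial = 0.3454 K/W.
T_interface = T_in − Q·ΣR_partial = 40.7 °C − (62.68)(0.3454) = 19.1 °C

T = 19.1 °C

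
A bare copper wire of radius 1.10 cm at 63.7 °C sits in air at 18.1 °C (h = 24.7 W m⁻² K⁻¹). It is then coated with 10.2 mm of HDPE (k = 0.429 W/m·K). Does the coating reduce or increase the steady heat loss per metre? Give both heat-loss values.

increases: 77.8 → 83.3 W/m

Critical radius for a cylinder: r_cr = k/h = 0.0174 m = 1.74 cm.
Outer radius after coating: r₂ = 0.0110 + 0.0102 = 0.0212 m.
r₁ < r_cr < r₂: heat loss rises to a maximum at r_cr then falls. Whether the coating helps depends on whether Q(r₂) has dropped back below Q(r₁).
Bare: R = 1/(2πr₁h) = 0.5858 m·K/W; Q = 45.6/0.5858 = 77.8 W/m.
Coated: R = R_cond + R_conv = 0.5473 m·K/W; Q = 45.6/0.5473 = 83.3 W/m.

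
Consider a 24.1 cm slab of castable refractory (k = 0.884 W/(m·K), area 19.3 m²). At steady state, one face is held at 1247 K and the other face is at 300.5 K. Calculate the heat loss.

Q = 67000 W

Q = kA·ΔT/L = 0.884 × 19.3 × |1247 K − 300.5 K| / 0.241 = 67000 W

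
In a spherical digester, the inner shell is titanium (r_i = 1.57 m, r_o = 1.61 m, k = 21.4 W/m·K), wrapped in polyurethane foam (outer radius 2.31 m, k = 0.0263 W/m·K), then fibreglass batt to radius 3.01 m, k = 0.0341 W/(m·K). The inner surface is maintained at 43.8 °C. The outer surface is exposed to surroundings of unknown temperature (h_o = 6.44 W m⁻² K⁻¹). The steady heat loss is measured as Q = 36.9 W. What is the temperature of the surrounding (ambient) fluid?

Series resistances:
  R_titanium = (1/1.57 − 1/1.61)/(4πk) = 0.01582/(4π·21.4) = 5.885×10^-5 K/W
  R_polyurethane foam = (1/1.61 − 1/2.31)/(4πk) = 0.1882/(4π·0.0263) = 0.5695 K/W
  R_fibreglass batt = (1/2.31 − 1/3.01)/(4πk) = 0.1007/(4π·0.0341) = 0.2349 K/W
  R_conv,out = 1/(4πr²h) = 1/(4π·3.01²·6.44) = 0.001364 K/W
ΣR = 0.8059 K/W
ΔT = Q·ΣR = 36.9 × 0.8059 = 29.74 K
Heat flows outward, so T_out = T_in − ΔT = 43.8 − 29.74 = 14.1 °C

T_out = 14.1 °C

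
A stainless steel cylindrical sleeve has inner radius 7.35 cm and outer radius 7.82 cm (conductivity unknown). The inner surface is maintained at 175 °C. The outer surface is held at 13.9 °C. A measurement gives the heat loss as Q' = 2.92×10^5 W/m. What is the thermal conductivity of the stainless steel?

ΣR = ΔT/Q' = |175 − 13.9|/2.92×10^5 = 5.517×10^-4 m·K/W
ln(r₂/r₁)/(2πk) = 5.517×10^-4 ⇒ k = 0.06198/(2π·5.517×10^-4) = 17.9 W/m·K

k = 17.9 W/m·K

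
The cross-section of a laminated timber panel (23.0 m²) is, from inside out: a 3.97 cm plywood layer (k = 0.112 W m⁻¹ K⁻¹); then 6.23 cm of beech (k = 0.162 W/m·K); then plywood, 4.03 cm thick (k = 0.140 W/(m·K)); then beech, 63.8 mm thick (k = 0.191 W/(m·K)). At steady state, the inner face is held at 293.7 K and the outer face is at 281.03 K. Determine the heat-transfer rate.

Resistance network (inner→outer):
  R_plywood = L/(kA) = 0.0397/(0.112·23.0) = 0.01541 K/W
  R_beech = L/(kA) = 0.0623/(0.162·23.0) = 0.01672 K/W
  R_plywood = L/(kA) = 0.0403/(0.140·23.0) = 0.01252 K/W
  R_beech = L/(kA) = 0.0638/(0.191·23.0) = 0.01452 K/W
ΣR = 0.01541 + 0.01672 + 0.01252 + 0.01452 = 0.05917 K/W
Q = ΔT/ΣR = (293.7 K − 281.03 K)/0.05917 = 214 W

Q = 214 W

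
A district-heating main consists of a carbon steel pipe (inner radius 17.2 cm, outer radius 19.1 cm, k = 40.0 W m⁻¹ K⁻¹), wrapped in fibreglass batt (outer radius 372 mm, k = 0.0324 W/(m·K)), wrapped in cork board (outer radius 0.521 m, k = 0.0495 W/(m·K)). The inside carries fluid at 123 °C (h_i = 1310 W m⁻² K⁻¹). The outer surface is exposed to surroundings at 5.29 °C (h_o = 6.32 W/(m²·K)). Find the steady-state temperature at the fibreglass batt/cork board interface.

T = 35.5 °C

Treat each layer as a resistance in series:
  R'_conv,in = 1/(2πr h) = 1/(2π·0.172·1310) = 7.064×10^-4 m·K/W
  R'_carbon steel = ln(0.191/0.172)/(2πk) = 0.1048/(2π·40.0) = 4.169×10^-4 m·K/W
  R'_fibreglass batt = ln(0.372/0.191)/(2πk) = 0.6666/(2π·0.0324) = 3.275 m·K/W
  R'_cork board = ln(0.521/0.372)/(2πk) = 0.3369/(2π·0.0495) = 1.083 m·K/W
  R'_conv,out = 1/(2πr h) = 1/(2π·0.521·6.32) = 0.04834 m·K/W
ΣR = 7.064×10^-4 + 4.169×10^-4 + 3.275 + 1.083 + 0.04834 = 4.407 m·K/W
Q' = ΔT/ΣR = (123 °C − 5.29 °C)/4.407 = 26.71 W/m
From the inner boundary to the fibreglass batt/cork board interface, ΣR_partial = 3.276 m·K/W.
T_interface = T_in − Q'·ΣR_partial = 123 °C − (26.71)(3.276) = 35.5 °C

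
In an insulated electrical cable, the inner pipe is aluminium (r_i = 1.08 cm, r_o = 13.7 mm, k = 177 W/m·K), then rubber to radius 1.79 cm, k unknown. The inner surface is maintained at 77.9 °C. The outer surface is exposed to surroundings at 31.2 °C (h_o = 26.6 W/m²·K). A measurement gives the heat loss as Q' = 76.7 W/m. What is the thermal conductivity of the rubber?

ΣR = ΔT/Q' = |77.9 − 31.2|/76.7 = 0.6089 m·K/W
Known resistances:
  R'_aluminium = ln(0.0137/0.0108)/(2πk) = 0.2378/(2π·177) = 2.139×10^-4 m·K/W
  R'_conv,out = 1/(2πr h) = 1/(2π·0.0179·26.6) = 0.3343 m·K/W
R_rubber = ΣR − ΣR_known = 0.6089 − 0.3345 = 0.2744 m·K/W
ln(r₂/r₁)/(2πk) = 0.2744 ⇒ k = 0.2674/(2π·0.2744) = 0.155 W/m·K

k = 0.155 W/m·K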